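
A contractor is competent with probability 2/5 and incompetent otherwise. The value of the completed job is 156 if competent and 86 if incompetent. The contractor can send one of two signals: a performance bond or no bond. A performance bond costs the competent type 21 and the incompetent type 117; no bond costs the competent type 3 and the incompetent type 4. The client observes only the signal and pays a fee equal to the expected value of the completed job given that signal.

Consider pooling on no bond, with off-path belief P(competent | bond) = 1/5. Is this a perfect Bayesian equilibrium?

At the pooled signal (no bond) the client holds the prior 2/5 and pays 2/5·156 + 3/5·86 = 114. Off-path (bond) belief 1/5 gives 1/5·156 + 4/5·86 = 100.
Competent: no bond gives 114 − 3 = 111; bond gives 100 − 21 = 79. Stays. ✓
Incompetent: no bond gives 114 − 4 = 110; bond gives 100 − 117 = -17. Stays. ✓

Yes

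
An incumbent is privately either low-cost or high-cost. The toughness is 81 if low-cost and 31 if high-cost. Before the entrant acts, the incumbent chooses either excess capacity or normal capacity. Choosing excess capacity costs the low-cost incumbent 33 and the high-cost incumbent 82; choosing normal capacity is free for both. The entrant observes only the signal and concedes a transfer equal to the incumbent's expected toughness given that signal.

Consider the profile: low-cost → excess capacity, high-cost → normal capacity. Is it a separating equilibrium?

Yes

If types separate, excess capacity earns payment 81 and normal capacity earns 31.
Low-cost: excess capacity gives 81 − 33 = 48; normal capacity gives 31 − 0 = 31. No deviation. ✓
High-cost: normal capacity gives 31 − 0 = 31; excess capacity gives 81 − 82 = -1. No deviation. ✓
Both incentive constraints hold.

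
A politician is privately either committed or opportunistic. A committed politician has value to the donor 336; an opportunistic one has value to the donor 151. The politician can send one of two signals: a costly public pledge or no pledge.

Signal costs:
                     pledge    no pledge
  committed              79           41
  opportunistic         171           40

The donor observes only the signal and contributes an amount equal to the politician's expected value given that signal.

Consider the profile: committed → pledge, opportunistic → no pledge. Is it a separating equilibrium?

No

Under separation the donor infers type exactly: pledge → committed (pays 336), no pledge → opportunistic (pays 151).
Committed: pledge gives 336 − 79 = 257; no pledge gives 151 − 41 = 110. No deviation. ✓
Opportunistic: no pledge gives 151 − 40 = 111; pledge gives 336 − 171 = 165. Would deviate. ✗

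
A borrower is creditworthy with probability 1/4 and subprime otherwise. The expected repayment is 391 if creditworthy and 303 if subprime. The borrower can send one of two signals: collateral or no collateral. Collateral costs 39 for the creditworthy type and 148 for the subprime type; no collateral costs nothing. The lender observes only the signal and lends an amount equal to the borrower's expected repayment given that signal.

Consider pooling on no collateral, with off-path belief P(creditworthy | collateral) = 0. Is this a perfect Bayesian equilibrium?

At the pooled signal (no collateral) the lender holds the prior 1/4 and pays 1/4·391 + 3/4·303 = 325. Off-path (collateral) belief 0 gives 0·391 + 1·303 = 303.
Creditworthy: no collateral gives 325 − 0 = 325; collateral gives 303 − 39 = 264. Stays. ✓
Subprime: no collateral gives 325 − 0 = 325; collateral gives 303 − 148 = 155. Stays. ✓

Yes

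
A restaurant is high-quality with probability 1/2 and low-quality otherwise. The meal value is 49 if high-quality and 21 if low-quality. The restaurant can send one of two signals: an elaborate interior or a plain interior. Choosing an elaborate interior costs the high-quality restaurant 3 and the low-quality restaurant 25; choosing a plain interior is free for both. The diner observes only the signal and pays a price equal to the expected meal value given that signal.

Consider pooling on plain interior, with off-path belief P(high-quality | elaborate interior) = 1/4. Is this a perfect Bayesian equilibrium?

Yes

On the equilibrium path (plain interior) the diner holds the prior 1/2 and pays 1/2·49 + 1/2·21 = 35. Off-path (elaborate interior) belief 1/4 gives 1/4·49 + 3/4·21 = 28.
High-quality: plain interior gives 35 − 0 = 35; elaborate interior gives 28 − 3 = 25. Stays. ✓
Low-quality: plain interior gives 35 − 0 = 35; elaborate interior gives 28 − 25 = 3. Stays. ✓
Beliefs are Bayes-consistent on-path and both types best-respond.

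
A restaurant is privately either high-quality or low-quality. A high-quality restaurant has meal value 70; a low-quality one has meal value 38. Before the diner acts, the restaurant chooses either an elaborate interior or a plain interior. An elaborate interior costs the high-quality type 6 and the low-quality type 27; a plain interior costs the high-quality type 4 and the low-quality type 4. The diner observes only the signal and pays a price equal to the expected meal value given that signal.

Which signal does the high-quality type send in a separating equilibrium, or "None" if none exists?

Try high-quality → elaborate interior, low-quality → plain interior:
  Under separation the diner infers type exactly: elaborate interior → high-quality (pays 70), plain interior → low-quality (pays 38).
  High-quality: elaborate interior gives 70 − 6 = 64; plain interior gives 38 − 4 = 34. No deviation. ✓
  Low-quality: plain interior gives 38 − 4 = 34; elaborate interior gives 70 − 27 = 43. Would deviate. ✗
Try high-quality → plain interior, low-quality → elaborate interior:
  Under separation the diner infers type exactly: plain interior → high-quality (pays 70), elaborate interior → low-quality (pays 38).
  High-quality: plain interior gives 70 − 4 = 66; elaborate interior gives 38 − 6 = 32. No deviation. ✓
  Low-quality: elaborate interior gives 38 − 27 = 11; plain interior gives 70 − 4 = 66. Would deviate. ✗
Neither assignment is incentive-compatible.

None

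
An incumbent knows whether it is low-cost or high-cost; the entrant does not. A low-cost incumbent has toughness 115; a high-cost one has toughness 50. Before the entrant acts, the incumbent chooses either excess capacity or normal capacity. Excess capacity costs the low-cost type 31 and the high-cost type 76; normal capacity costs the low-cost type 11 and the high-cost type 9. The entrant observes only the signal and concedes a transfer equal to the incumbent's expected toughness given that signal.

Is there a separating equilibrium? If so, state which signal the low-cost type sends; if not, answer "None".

Try low-cost → excess capacity, high-cost → normal capacity:
  If types separate, excess capacity earns payment 115 and normal capacity earns 50.
  Low-cost: excess capacity gives 115 − 31 = 84; normal capacity gives 50 − 11 = 39. No deviation. ✓
  High-cost: normal capacity gives 50 − 9 = 41; excess capacity gives 115 − 76 = 39. No deviation. ✓
Both hold — the low-cost type sends excess capacity.

excess capacity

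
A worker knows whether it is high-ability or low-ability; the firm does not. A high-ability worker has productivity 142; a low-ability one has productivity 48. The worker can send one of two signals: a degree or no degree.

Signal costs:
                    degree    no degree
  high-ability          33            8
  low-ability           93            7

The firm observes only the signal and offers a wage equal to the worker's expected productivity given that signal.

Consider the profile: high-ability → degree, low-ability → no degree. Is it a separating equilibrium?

If types separate, degree earns payment 142 and no degree earns 48.
High-ability: degree gives 142 − 33 = 109; no degree gives 48 − 8 = 40. No deviation. ✓
Low-ability: no degree gives 48 − 7 = 41; degree gives 142 − 93 = 49. Would deviate. ✗

No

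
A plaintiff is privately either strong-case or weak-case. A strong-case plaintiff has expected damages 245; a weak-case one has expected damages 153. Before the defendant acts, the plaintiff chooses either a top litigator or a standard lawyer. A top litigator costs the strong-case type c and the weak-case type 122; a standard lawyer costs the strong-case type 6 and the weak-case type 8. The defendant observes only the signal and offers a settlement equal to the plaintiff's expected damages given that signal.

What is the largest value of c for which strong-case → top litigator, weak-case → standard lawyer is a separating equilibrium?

Under separation: top litigator → strong-case (pays 245); standard lawyer → weak-case (pays 153).
Weak-case: 153 − 8 = 145 ≥ 245 − 122 = 123. Holds regardless of c. ✓
Strong-case: 245 − c ≥ 153 − 6, so c ≤ 245 − 147 = 98.

98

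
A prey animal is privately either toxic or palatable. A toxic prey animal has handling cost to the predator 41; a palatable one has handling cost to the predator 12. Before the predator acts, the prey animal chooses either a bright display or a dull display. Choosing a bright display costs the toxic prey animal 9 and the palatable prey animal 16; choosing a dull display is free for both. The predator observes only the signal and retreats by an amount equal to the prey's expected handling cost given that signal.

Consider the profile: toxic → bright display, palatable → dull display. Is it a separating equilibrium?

No

If types separate, bright display earns payment 41 and dull display earns 12.
Toxic: bright display gives 41 − 9 = 32; dull display gives 12 − 0 = 12. No deviation. ✓
Palatable: dull display gives 12 − 0 = 12; bright display gives 41 − 16 = 25. Would deviate. ✗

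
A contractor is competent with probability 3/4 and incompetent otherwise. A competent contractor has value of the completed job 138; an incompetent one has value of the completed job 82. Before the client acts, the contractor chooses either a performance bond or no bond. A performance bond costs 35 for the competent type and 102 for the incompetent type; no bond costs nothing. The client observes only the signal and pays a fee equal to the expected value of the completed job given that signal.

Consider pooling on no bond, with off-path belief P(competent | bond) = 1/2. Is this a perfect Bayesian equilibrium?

Yes

At the pooled signal (no bond) the client holds the prior 3/4 and pays 3/4·138 + 1/4·82 = 124. Off-path (bond) belief 1/2 gives 1/2·138 + 1/2·82 = 110.
Competent: no bond gives 124 − 0 = 124; bond gives 110 − 35 = 75. Stays. ✓
Incompetent: no bond gives 124 − 0 = 124; bond gives 110 − 102 = 8. Stays. ✓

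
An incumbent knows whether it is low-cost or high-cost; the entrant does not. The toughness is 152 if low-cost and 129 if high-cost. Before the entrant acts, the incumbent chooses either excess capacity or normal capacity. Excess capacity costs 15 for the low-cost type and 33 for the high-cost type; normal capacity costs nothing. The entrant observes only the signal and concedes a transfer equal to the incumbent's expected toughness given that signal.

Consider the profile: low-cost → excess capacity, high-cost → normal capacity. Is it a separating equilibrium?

Under separation the entrant infers type exactly: excess capacity → low-cost (pays 152), normal capacity → high-cost (pays 129).
Low-cost: excess capacity gives 152 − 15 = 137; normal capacity gives 129 − 0 = 129. No deviation. ✓
High-cost: normal capacity gives 129 − 0 = 129; excess capacity gives 152 − 33 = 119. No deviation. ✓
Both incentive constraints hold.

Yes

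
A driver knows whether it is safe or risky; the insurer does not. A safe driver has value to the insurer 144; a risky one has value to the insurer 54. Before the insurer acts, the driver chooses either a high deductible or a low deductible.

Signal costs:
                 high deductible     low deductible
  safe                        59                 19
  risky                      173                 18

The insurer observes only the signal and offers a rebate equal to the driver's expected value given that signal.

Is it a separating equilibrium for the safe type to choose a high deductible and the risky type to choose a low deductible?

If types separate, high deductible earns payment 144 and low deductible earns 54.
Safe: high deductible gives 144 − 59 = 85; low deductible gives 54 − 19 = 35. No deviation. ✓
Risky: low deductible gives 54 − 18 = 36; high deductible gives 144 − 173 = -29. No deviation. ✓
Both incentive constraints hold.

Yes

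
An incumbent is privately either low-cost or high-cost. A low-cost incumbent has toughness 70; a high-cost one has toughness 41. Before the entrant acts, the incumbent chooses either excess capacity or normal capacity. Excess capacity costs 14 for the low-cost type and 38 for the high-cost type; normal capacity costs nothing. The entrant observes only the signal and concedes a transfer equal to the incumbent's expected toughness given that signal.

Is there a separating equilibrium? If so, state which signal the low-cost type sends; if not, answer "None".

excess capacity

Try low-cost → excess capacity, high-cost → normal capacity:
  Under separation the entrant infers type exactly: excess capacity → low-cost (pays 70), normal capacity → high-cost (pays 41).
  Low-cost: excess capacity gives 70 − 14 = 56; normal capacity gives 41 − 0 = 41. No deviation. ✓
  High-cost: normal capacity gives 41 − 0 = 41; excess capacity gives 70 − 38 = 32. No deviation. ✓
Both hold — the low-cost type sends excess capacity.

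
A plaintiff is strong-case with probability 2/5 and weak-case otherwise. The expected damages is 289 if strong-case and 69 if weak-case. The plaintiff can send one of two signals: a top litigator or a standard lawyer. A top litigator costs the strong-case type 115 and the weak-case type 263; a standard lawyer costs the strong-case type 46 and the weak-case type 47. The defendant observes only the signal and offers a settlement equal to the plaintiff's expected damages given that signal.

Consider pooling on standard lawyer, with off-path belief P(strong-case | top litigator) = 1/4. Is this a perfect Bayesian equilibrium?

Yes

On the equilibrium path (standard lawyer) the defendant holds the prior 2/5 and pays 2/5·289 + 3/5·69 = 157. Off-path (top litigator) belief 1/4 gives 1/4·289 + 3/4·69 = 124.
Strong-case: standard lawyer gives 157 − 46 = 111; top litigator gives 124 − 115 = 9. Stays. ✓
Weak-case: standard lawyer gives 157 − 47 = 110; top litigator gives 124 − 263 = -139. Stays. ✓
Beliefs are Bayes-consistent on-path and both types best-respond.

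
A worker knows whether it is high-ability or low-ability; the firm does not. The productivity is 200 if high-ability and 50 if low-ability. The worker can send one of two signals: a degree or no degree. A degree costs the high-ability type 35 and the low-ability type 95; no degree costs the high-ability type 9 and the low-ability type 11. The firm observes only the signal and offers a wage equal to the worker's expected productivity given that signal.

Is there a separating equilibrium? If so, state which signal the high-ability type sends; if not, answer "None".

Try high-ability → degree, low-ability → no degree:
  If types separate, degree earns payment 200 and no degree earns 50.
  High-ability: degree gives 200 − 35 = 165; no degree gives 50 − 9 = 41. No deviation. ✓
  Low-ability: no degree gives 50 − 11 = 39; degree gives 200 − 95 = 105. Would deviate. ✗
Try high-ability → no degree, low-ability → degree:
  If types separate, no degree earns payment 200 and degree earns 50.
  High-ability: no degree gives 200 − 9 = 191; degree gives 50 − 35 = 15. No deviation. ✓
  Low-ability: degree gives 50 − 95 = -45; no degree gives 200 − 11 = 189. Would deviate. ✗
Neither assignment is incentive-compatible.

None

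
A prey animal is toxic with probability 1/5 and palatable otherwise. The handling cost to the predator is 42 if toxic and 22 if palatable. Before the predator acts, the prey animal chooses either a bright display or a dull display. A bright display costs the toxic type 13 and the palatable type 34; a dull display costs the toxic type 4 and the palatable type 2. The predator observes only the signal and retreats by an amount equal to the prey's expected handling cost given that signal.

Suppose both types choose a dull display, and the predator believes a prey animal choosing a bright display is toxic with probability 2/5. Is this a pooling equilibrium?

At the pooled signal (dull display) the predator holds the prior 1/5 and pays 1/5·42 + 4/5·22 = 26. Off-path (bright display) belief 2/5 gives 2/5·42 + 3/5·22 = 30.
Toxic: dull display gives 26 − 4 = 22; bright display gives 30 − 13 = 17. Stays. ✓
Palatable: dull display gives 26 − 2 = 24; bright display gives 30 − 34 = -4. Stays. ✓

Yes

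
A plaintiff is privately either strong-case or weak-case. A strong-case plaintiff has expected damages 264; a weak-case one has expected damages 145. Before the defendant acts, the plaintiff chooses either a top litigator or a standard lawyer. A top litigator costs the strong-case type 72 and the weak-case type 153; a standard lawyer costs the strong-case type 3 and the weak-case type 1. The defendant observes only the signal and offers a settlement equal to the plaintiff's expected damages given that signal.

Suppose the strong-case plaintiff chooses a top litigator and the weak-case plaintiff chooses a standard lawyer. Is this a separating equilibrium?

If types separate, top litigator earns payment 264 and standard lawyer earns 145.
Strong-case: top litigator gives 264 − 72 = 192; standard lawyer gives 145 − 3 = 142. No deviation. ✓
Weak-case: standard lawyer gives 145 − 1 = 144; top litigator gives 264 − 153 = 111. No deviation. ✓
Both incentive constraints hold.

Yes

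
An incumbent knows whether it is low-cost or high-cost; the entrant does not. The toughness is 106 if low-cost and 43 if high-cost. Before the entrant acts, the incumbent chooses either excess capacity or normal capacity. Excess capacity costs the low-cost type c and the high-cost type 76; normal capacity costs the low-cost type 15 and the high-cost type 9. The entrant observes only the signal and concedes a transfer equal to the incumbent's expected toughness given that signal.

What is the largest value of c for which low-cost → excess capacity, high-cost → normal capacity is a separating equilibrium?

78

Under separation: excess capacity → low-cost (pays 106); normal capacity → high-cost (pays 43).
High-cost: 43 − 9 = 34 ≥ 106 − 76 = 30. Holds regardless of c. ✓
Low-cost: 106 − c ≥ 43 − 15, so c ≤ 106 − 28 = 78.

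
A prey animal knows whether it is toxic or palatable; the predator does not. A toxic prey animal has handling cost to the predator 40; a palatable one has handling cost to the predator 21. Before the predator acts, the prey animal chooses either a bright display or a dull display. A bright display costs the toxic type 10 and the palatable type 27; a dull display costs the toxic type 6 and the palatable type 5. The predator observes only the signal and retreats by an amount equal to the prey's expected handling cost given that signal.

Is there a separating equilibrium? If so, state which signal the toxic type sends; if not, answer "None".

Try toxic → bright display, palatable → dull display:
  If types separate, bright display earns payment 40 and dull display earns 21.
  Toxic: bright display gives 40 − 10 = 30; dull display gives 21 − 6 = 15. No deviation. ✓
  Palatable: dull display gives 21 − 5 = 16; bright display gives 40 − 27 = 13. No deviation. ✓
Both hold — the toxic type sends bright display.

bright display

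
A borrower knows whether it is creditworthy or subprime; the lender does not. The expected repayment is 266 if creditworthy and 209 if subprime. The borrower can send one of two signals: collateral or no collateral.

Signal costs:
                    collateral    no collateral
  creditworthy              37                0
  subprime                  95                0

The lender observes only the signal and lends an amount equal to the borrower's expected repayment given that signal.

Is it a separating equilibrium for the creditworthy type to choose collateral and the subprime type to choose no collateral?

Yes

Under separation the lender infers type exactly: collateral → creditworthy (pays 266), no collateral → subprime (pays 209).
Creditworthy: collateral gives 266 − 37 = 229; no collateral gives 209 − 0 = 209. No deviation. ✓
Subprime: no collateral gives 209 − 0 = 209; collateral gives 266 − 95 = 171. No deviation. ✓
Both incentive constraints hold.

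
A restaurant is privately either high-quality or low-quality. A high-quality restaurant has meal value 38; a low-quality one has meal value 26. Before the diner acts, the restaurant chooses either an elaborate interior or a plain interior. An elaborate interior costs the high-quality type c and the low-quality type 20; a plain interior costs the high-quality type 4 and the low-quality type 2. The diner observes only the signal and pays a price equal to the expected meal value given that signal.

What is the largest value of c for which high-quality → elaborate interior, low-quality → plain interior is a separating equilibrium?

16

Under separation: elaborate interior → high-quality (pays 38); plain interior → low-quality (pays 26).
Low-quality: 26 − 2 = 24 ≥ 38 − 20 = 18. Holds regardless of c. ✓
High-quality: 38 − c ≥ 26 − 4, so c ≤ 38 − 22 = 16.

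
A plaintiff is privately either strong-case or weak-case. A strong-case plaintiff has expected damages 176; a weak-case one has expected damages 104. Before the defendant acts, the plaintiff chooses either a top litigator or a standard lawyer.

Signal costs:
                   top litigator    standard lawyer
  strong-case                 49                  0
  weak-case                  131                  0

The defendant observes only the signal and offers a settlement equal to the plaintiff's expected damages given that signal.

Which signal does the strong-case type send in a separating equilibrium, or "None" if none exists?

top litigator

Try strong-case → top litigator, weak-case → standard lawyer:
  If types separate, top litigator earns payment 176 and standard lawyer earns 104.
  Strong-case: top litigator gives 176 − 49 = 127; standard lawyer gives 104 − 0 = 104. No deviation. ✓
  Weak-case: standard lawyer gives 104 − 0 = 104; top litigator gives 176 − 131 = 45. No deviation. ✓
Both hold — the strong-case type sends top litigator.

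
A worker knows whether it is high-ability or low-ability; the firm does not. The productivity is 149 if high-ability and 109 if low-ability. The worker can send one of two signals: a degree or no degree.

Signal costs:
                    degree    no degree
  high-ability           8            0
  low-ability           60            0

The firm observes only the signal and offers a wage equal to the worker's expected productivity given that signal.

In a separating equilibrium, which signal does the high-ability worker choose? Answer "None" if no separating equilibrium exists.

Try high-ability → degree, low-ability → no degree:
  If types separate, degree earns payment 149 and no degree earns 109.
  High-ability: degree gives 149 − 8 = 141; no degree gives 109 − 0 = 109. No deviation. ✓
  Low-ability: no degree gives 109 − 0 = 109; degree gives 149 − 60 = 89. No deviation. ✓
Both hold — the high-ability type sends degree.

degree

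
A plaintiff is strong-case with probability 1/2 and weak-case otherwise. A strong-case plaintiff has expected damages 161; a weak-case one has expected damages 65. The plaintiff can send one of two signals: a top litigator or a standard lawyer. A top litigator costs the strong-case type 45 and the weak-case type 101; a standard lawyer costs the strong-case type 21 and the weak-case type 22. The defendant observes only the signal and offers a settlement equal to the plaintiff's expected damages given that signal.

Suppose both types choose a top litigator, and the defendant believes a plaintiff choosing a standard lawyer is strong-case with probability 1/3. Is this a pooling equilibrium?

No

At the pooled signal (top litigator) the defendant holds the prior 1/2 and pays 1/2·161 + 1/2·65 = 113. Off-path (standard lawyer) belief 1/3 gives 1/3·161 + 2/3·65 = 97.
Strong-case: top litigator gives 113 − 45 = 68; standard lawyer gives 97 − 21 = 76. Deviates. ✗
Weak-case: top litigator gives 113 − 101 = 12; standard lawyer gives 97 − 22 = 75. Deviates. ✗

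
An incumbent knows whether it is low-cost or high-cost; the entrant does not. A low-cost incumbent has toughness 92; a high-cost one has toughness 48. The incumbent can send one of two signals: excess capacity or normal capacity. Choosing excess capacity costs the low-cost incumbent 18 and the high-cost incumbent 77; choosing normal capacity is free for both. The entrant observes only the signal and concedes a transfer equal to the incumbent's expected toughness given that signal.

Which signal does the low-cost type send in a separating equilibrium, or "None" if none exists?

Try low-cost → excess capacity, high-cost → normal capacity:
  If types separate, excess capacity earns payment 92 and normal capacity earns 48.
  Low-cost: excess capacity gives 92 − 18 = 74; normal capacity gives 48 − 0 = 48. No deviation. ✓
  High-cost: normal capacity gives 48 − 0 = 48; excess capacity gives 92 − 77 = 15. No deviation. ✓
Both hold — the low-cost type sends excess capacity.

excess capacity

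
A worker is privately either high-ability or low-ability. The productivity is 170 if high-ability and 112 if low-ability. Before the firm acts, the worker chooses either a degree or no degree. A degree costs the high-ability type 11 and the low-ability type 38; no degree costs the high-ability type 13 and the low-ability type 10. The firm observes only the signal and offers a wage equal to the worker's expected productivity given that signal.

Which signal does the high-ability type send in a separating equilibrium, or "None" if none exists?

None

Try high-ability → degree, low-ability → no degree:
  If types separate, degree earns payment 170 and no degree earns 112.
  High-ability: degree gives 170 − 11 = 159; no degree gives 112 − 13 = 99. No deviation. ✓
  Low-ability: no degree gives 112 − 10 = 102; degree gives 170 − 38 = 132. Would deviate. ✗
Try high-ability → no degree, low-ability → degree:
  If types separate, no degree earns payment 170 and degree earns 112.
  High-ability: no degree gives 170 − 13 = 157; degree gives 112 − 11 = 101. No deviation. ✓
  Low-ability: degree gives 112 − 38 = 74; no degree gives 170 − 10 = 160. Would deviate. ✗
Neither assignment is incentive-compatible.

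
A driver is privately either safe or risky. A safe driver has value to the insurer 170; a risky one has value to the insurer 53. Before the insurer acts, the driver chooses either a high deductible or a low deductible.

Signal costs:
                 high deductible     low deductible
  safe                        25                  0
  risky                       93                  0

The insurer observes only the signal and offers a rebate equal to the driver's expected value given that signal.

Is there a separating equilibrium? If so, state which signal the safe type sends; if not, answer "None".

Try safe → high deductible, risky → low deductible:
  Under separation the insurer infers type exactly: high deductible → safe (pays 170), low deductible → risky (pays 53).
  Safe: high deductible gives 170 − 25 = 145; low deductible gives 53 − 0 = 53. No deviation. ✓
  Risky: low deductible gives 53 − 0 = 53; high deductible gives 170 − 93 = 77. Would deviate. ✗
Try safe → low deductible, risky → high deductible:
  Under separation the insurer infers type exactly: low deductible → safe (pays 170), high deductible → risky (pays 53).
  Safe: low deductible gives 170 − 0 = 170; high deductible gives 53 − 25 = 28. No deviation. ✓
  Risky: high deductible gives 53 − 93 = -40; low deductible gives 170 − 0 = 170. Would deviate. ✗
Neither assignment is incentive-compatible.

None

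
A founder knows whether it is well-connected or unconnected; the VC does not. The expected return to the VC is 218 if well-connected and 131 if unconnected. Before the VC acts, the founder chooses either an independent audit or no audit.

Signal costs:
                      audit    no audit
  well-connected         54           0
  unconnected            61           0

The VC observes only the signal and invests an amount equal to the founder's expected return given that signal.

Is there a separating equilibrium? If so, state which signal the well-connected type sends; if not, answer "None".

None

Try well-connected → audit, unconnected → no audit:
  If types separate, audit earns payment 218 and no audit earns 131.
  Well-connected: audit gives 218 − 54 = 164; no audit gives 131 − 0 = 131. No deviation. ✓
  Unconnected: no audit gives 131 − 0 = 131; audit gives 218 − 61 = 157. Would deviate. ✗
Try well-connected → no audit, unconnected → audit:
  If types separate, no audit earns payment 218 and audit earns 131.
  Well-connected: no audit gives 218 − 0 = 218; audit gives 131 − 54 = 77. No deviation. ✓
  Unconnected: audit gives 131 − 61 = 70; no audit gives 218 − 0 = 218. Would deviate. ✗
Neither assignment is incentive-compatible.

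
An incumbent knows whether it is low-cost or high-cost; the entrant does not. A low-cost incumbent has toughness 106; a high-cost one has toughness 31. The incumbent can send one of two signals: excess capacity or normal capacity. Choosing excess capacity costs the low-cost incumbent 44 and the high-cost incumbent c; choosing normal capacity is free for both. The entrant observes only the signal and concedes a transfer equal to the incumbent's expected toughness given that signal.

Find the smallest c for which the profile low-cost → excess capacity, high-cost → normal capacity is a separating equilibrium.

Under separation: excess capacity → low-cost (pays 106); normal capacity → high-cost (pays 31).
Low-cost: 106 − 44 = 62 ≥ 31 − 0 = 31. Holds regardless of c. ✓
High-cost: 31 − 0 ≥ 106 − c, so c ≥ 106 − 31 = 75.

75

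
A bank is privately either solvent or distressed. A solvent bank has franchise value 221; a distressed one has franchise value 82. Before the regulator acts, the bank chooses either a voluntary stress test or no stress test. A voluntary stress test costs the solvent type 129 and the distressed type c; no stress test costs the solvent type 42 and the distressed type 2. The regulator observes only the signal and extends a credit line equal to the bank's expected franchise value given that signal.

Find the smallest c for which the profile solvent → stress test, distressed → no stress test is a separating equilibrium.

Under separation: stress test → solvent (pays 221); no stress test → distressed (pays 82).
Solvent: 221 − 129 = 92 ≥ 82 − 42 = 40. Holds regardless of c. ✓
Distressed: 82 − 2 ≥ 221 − c, so c ≥ 221 − 80 = 141.

141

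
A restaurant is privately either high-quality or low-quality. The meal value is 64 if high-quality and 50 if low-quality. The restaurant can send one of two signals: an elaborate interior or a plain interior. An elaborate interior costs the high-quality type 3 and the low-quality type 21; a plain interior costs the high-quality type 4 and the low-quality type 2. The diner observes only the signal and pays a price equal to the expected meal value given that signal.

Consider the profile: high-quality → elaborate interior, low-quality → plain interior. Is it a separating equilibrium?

Under separation the diner infers type exactly: elaborate interior → high-quality (pays 64), plain interior → low-quality (pays 50).
High-quality: elaborate interior gives 64 − 3 = 61; plain interior gives 50 − 4 = 46. No deviation. ✓
Low-quality: plain interior gives 50 − 2 = 48; elaborate interior gives 64 − 21 = 43. No deviation. ✓
Neither type gains from mimicking the other.

Yes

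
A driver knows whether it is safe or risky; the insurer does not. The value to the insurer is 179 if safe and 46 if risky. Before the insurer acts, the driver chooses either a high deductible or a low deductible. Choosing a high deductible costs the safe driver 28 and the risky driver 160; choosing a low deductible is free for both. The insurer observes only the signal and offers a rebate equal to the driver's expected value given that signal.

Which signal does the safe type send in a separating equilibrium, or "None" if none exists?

high deductible

Try safe → high deductible, risky → low deductible:
  If types separate, high deductible earns payment 179 and low deductible earns 46.
  Safe: high deductible gives 179 − 28 = 151; low deductible gives 46 − 0 = 46. No deviation. ✓
  Risky: low deductible gives 46 − 0 = 46; high deductible gives 179 − 160 = 19. No deviation. ✓
Both hold — the safe type sends high deductible.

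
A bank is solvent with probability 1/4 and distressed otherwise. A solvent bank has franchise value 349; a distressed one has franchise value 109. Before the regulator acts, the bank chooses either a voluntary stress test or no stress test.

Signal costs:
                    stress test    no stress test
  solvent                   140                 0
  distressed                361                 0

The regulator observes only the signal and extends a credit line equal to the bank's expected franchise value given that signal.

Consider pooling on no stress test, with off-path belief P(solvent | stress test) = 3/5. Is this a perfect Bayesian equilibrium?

Yes

On the equilibrium path (no stress test) the regulator holds the prior 1/4 and pays 1/4·349 + 3/4·109 = 169. Off-path (stress test) belief 3/5 gives 3/5·349 + 2/5·109 = 253.
Solvent: no stress test gives 169 − 0 = 169; stress test gives 253 − 140 = 113. Stays. ✓
Distressed: no stress test gives 169 − 0 = 169; stress test gives 253 − 361 = -108. Stays. ✓
Beliefs are Bayes-consistent on-path and both types best-respond.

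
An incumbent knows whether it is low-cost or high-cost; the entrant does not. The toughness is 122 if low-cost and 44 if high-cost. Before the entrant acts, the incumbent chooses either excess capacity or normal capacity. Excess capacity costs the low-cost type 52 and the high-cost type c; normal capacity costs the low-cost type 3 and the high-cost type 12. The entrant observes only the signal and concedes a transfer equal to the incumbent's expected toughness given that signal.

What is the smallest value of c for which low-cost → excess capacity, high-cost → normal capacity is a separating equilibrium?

90

Under separation: excess capacity → low-cost (pays 122); normal capacity → high-cost (pays 44).
Low-cost: 122 − 52 = 70 ≥ 44 − 3 = 41. Holds regardless of c. ✓
High-cost: 44 − 12 ≥ 122 − c, so c ≥ 122 − 32 = 90.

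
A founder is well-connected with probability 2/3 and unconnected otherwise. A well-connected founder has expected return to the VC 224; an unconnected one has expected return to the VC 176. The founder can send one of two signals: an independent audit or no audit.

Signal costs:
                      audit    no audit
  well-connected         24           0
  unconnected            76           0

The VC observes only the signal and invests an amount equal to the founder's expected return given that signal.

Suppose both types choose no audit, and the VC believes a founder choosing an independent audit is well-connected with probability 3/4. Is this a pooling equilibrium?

At the pooled signal (no audit) the VC holds the prior 2/3 and pays 2/3·224 + 1/3·176 = 208. Off-path (audit) belief 3/4 gives 3/4·224 + 1/4·176 = 212.
Well-connected: no audit gives 208 − 0 = 208; audit gives 212 − 24 = 188. Stays. ✓
Unconnected: no audit gives 208 − 0 = 208; audit gives 212 − 76 = 136. Stays. ✓

Yes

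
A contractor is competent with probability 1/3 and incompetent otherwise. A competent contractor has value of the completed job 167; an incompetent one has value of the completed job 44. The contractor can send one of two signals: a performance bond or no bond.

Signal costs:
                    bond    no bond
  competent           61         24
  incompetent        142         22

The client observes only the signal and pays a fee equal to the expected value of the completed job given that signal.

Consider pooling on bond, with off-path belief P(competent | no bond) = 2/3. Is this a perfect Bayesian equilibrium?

No

At the pooled signal (bond) the client holds the prior 1/3 and pays 1/3·167 + 2/3·44 = 85. Off-path (no bond) belief 2/3 gives 2/3·167 + 1/3·44 = 126.
Competent: bond gives 85 − 61 = 24; no bond gives 126 − 24 = 102. Deviates. ✗
Incompetent: bond gives 85 − 142 = -57; no bond gives 126 − 22 = 104. Deviates. ✗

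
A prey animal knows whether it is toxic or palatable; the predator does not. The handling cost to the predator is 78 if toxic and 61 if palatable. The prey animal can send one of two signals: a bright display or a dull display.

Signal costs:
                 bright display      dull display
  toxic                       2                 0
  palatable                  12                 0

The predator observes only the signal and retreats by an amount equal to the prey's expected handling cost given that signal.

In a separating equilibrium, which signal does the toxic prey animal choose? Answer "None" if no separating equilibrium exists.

None

Try toxic → bright display, palatable → dull display:
  If types separate, bright display earns payment 78 and dull display earns 61.
  Toxic: bright display gives 78 − 2 = 76; dull display gives 61 − 0 = 61. No deviation. ✓
  Palatable: dull display gives 61 − 0 = 61; bright display gives 78 − 12 = 66. Would deviate. ✗
Try toxic → dull display, palatable → bright display:
  If types separate, dull display earns payment 78 and bright display earns 61.
  Toxic: dull display gives 78 − 0 = 78; bright display gives 61 − 2 = 59. No deviation. ✓
  Palatable: bright display gives 61 − 12 = 49; dull display gives 78 − 0 = 78. Would deviate. ✗
Neither assignment is incentive-compatible.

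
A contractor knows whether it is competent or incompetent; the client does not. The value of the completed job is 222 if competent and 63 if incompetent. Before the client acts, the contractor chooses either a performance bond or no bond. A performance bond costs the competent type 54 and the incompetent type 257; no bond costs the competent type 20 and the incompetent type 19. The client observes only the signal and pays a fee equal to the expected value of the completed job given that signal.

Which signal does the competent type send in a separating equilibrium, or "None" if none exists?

bond

Try competent → bond, incompetent → no bond:
  Under separation the client infers type exactly: bond → competent (pays 222), no bond → incompetent (pays 63).
  Competent: bond gives 222 − 54 = 168; no bond gives 63 − 20 = 43. No deviation. ✓
  Incompetent: no bond gives 63 − 19 = 44; bond gives 222 − 257 = -35. No deviation. ✓
Both hold — the competent type sends bond.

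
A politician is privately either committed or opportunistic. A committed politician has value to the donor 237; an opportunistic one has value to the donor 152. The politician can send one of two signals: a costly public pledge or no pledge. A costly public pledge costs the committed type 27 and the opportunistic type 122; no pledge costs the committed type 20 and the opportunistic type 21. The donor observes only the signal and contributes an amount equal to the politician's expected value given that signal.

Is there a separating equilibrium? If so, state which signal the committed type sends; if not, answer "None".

pledge

Try committed → pledge, opportunistic → no pledge:
  If types separate, pledge earns payment 237 and no pledge earns 152.
  Committed: pledge gives 237 − 27 = 210; no pledge gives 152 − 20 = 132. No deviation. ✓
  Opportunistic: no pledge gives 152 − 21 = 131; pledge gives 237 − 122 = 115. No deviation. ✓
Both hold — the committed type sends pledge.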